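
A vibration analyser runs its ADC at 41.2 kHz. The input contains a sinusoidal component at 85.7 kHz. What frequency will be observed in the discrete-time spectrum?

3.3 kHz

85.7 kHz mod fs = 3.3 kHz.
3.3 kHz ≤ fs/2 = 20.6 kHz, appears at 3.3 kHz.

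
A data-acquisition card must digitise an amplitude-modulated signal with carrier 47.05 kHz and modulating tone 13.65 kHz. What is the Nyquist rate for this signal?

121.4 kHz

AM sidebands sit at fc ± fm = 33.4 kHz and 60.7 kHz.
Highest-frequency component: 60.7 kHz.
Nyquist rate = 2 × 60.7 kHz = 121.4 kHz.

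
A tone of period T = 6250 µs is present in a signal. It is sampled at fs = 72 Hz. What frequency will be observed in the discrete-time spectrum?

16 Hz

T = 6250 µs → f = 1/T = 160 Hz.
160 Hz mod fs = 16 Hz.
16 Hz ≤ fs/2 = 36 Hz, appears at 16 Hz.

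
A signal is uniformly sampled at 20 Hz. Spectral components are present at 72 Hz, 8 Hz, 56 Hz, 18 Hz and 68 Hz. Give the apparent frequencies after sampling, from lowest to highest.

fs/2 = 10 Hz.
72 Hz mod fs = 12 Hz.
12 Hz > fs/2 = 10 Hz, folds to fs − 12 Hz = 8 Hz.
8 Hz ≤ fs/2 = 10 Hz, passes unchanged.
56 Hz mod fs = 16 Hz.
16 Hz > fs/2 = 10 Hz, folds to fs − 16 Hz = 4 Hz.
18 Hz > fs/2 = 10 Hz, folds to fs − 18 Hz = 2 Hz.
68 Hz mod fs = 8 Hz.
8 Hz ≤ fs/2 = 10 Hz, appears at 8 Hz.
Distinct values: {2 Hz, 4 Hz, 8 Hz}.

2 Hz, 4 Hz, 8 Hz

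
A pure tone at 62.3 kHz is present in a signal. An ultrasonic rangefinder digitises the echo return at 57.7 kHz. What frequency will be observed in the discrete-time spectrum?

4.6 kHz

62.3 kHz mod fs = 4.6 kHz.
4.6 kHz ≤ fs/2 = 28.85 kHz, appears at 4.6 kHz.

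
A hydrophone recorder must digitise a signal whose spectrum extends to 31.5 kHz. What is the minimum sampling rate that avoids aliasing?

Nyquist rate = 2 × 31.5 kHz = 63 kHz.

63 kHz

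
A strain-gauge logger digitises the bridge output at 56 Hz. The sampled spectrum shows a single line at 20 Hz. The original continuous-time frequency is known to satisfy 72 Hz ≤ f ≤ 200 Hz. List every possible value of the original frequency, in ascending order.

76 Hz, 92 Hz, 132 Hz, 148 Hz, 188 Hz

Frequencies that alias to 20 Hz are k·fs ± 20 Hz for integer k ≥ 0.
k=0: 20 Hz.
k=1: 36 Hz, 76 Hz.
k=2: 92 Hz, 132 Hz.
k=3: 148 Hz, 188 Hz.
k=4: 204 Hz, 244 Hz.
Within [72 Hz, 200 Hz]: 76 Hz, 92 Hz, 132 Hz, 148 Hz, 188 Hz.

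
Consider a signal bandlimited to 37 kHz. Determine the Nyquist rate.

74 kHz

Nyquist rate = 2 × 37 kHz = 74 kHz.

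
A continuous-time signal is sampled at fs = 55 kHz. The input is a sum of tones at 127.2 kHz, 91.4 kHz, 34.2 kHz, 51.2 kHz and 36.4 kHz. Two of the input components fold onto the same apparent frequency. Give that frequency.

18.6 kHz

fs/2 = 27.5 kHz.
127.2 kHz mod fs = 17.2 kHz.
17.2 kHz ≤ fs/2 = 27.5 kHz, appears at 17.2 kHz.
91.4 kHz mod fs = 36.4 kHz.
36.4 kHz > fs/2 = 27.5 kHz, folds to fs − 36.4 kHz = 18.6 kHz.
34.2 kHz > fs/2 = 27.5 kHz, folds to fs − 34.2 kHz = 20.8 kHz.
51.2 kHz > fs/2 = 27.5 kHz, folds to fs − 51.2 kHz = 3.8 kHz.
36.4 kHz > fs/2 = 27.5 kHz, folds to fs − 36.4 kHz = 18.6 kHz.
36.4 kHz and 91.4 kHz both map to 18.6 kHz.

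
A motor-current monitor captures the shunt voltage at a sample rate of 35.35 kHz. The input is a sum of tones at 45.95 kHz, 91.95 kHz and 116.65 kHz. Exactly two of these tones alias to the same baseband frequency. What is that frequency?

10.6 kHz

fs/2 = 17.675 kHz.
45.95 kHz mod fs = 10.6 kHz.
10.6 kHz ≤ fs/2 = 17.675 kHz, appears at 10.6 kHz.
91.95 kHz mod fs = 21.25 kHz.
21.25 kHz > fs/2 = 17.675 kHz, folds to fs − 21.25 kHz = 14.1 kHz.
116.65 kHz mod fs = 10.6 kHz.
10.6 kHz ≤ fs/2 = 17.675 kHz, appears at 10.6 kHz.
45.95 kHz and 116.65 kHz both map to 10.6 kHz.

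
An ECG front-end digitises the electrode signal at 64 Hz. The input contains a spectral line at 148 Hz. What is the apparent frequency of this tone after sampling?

20 Hz

148 Hz mod fs = 20 Hz.
20 Hz ≤ fs/2 = 32 Hz, appears at 20 Hz.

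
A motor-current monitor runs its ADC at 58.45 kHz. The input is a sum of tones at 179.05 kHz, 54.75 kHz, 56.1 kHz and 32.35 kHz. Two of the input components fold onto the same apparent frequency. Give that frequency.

fs/2 = 29.225 kHz.
179.05 kHz mod fs = 3.7 kHz.
3.7 kHz ≤ fs/2 = 29.225 kHz, appears at 3.7 kHz.
54.75 kHz > fs/2 = 29.225 kHz, folds to fs − 54.75 kHz = 3.7 kHz.
56.1 kHz > fs/2 = 29.225 kHz, folds to fs − 56.1 kHz = 2.35 kHz.
32.35 kHz > fs/2 = 29.225 kHz, folds to fs − 32.35 kHz = 26.1 kHz.
54.75 kHz and 179.05 kHz both map to 3.7 kHz.

3.7 kHz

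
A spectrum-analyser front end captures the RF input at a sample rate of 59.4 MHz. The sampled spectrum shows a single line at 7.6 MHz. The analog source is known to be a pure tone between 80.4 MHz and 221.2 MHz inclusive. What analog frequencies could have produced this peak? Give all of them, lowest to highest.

111.2 MHz, 126.4 MHz, 170.6 MHz, 185.8 MHz

Frequencies that alias to 7.6 MHz are k·fs ± 7.6 MHz for integer k ≥ 0.
k=0: 7.6 MHz.
k=1: 51.8 MHz, 67 MHz.
k=2: 111.2 MHz, 126.4 MHz.
k=3: 170.6 MHz, 185.8 MHz.
k=4: 230 MHz, 245.2 MHz.
Within [80.4 MHz, 221.2 MHz]: 111.2 MHz, 126.4 MHz, 170.6 MHz, 185.8 MHz.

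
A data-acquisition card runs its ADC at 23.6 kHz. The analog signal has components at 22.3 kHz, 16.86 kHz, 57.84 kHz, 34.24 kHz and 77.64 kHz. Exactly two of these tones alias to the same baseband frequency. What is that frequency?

fs/2 = 11.8 kHz.
22.3 kHz > fs/2 = 11.8 kHz, folds to fs − 22.3 kHz = 1.3 kHz.
16.86 kHz > fs/2 = 11.8 kHz, folds to fs − 16.86 kHz = 6.74 kHz.
57.84 kHz mod fs = 10.64 kHz.
10.64 kHz ≤ fs/2 = 11.8 kHz, appears at 10.64 kHz.
34.24 kHz mod fs = 10.64 kHz.
10.64 kHz ≤ fs/2 = 11.8 kHz, appears at 10.64 kHz.
77.64 kHz mod fs = 6.84 kHz.
6.84 kHz ≤ fs/2 = 11.8 kHz, appears at 6.84 kHz.
34.24 kHz and 57.84 kHz both map to 10.64 kHz.

10.64 kHz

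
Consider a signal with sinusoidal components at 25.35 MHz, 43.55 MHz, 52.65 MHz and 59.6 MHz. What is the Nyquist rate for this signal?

Highest-frequency component: 59.6 MHz.
Nyquist rate = 2 × 59.6 MHz = 119.2 MHz.

119.2 MHz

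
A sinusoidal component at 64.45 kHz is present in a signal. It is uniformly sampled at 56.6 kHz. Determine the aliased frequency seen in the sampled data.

7.85 kHz

64.45 kHz mod fs = 7.85 kHz.
7.85 kHz ≤ fs/2 = 28.3 kHz, appears at 7.85 kHz.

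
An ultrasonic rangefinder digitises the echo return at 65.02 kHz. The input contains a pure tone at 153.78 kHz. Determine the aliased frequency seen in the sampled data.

153.78 kHz mod fs = 23.74 kHz.
23.74 kHz ≤ fs/2 = 32.51 kHz, appears at 23.74 kHz.

23.74 kHz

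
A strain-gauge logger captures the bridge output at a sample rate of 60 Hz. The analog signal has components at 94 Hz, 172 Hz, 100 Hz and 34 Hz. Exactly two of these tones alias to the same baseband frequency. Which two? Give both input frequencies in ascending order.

34 Hz, 94 Hz

fs/2 = 30 Hz.
94 Hz mod fs = 34 Hz.
34 Hz > fs/2 = 30 Hz, folds to fs − 34 Hz = 26 Hz.
172 Hz mod fs = 52 Hz.
52 Hz > fs/2 = 30 Hz, folds to fs − 52 Hz = 8 Hz.
100 Hz mod fs = 40 Hz.
40 Hz > fs/2 = 30 Hz, folds to fs − 40 Hz = 20 Hz.
34 Hz > fs/2 = 30 Hz, folds to fs − 34 Hz = 26 Hz.
34 Hz and 94 Hz both map to 26 Hz.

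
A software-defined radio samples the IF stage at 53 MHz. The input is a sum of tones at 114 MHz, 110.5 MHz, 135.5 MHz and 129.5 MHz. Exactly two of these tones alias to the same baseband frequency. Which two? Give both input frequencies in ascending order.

129.5 MHz, 135.5 MHz

fs/2 = 26.5 MHz.
114 MHz mod fs = 8 MHz.
8 MHz ≤ fs/2 = 26.5 MHz, appears at 8 MHz.
110.5 MHz mod fs = 4.5 MHz.
4.5 MHz ≤ fs/2 = 26.5 MHz, appears at 4.5 MHz.
135.5 MHz mod fs = 29.5 MHz.
29.5 MHz > fs/2 = 26.5 MHz, folds to fs − 29.5 MHz = 23.5 MHz.
129.5 MHz mod fs = 23.5 MHz.
23.5 MHz ≤ fs/2 = 26.5 MHz, appears at 23.5 MHz.
129.5 MHz and 135.5 MHz both map to 23.5 MHz.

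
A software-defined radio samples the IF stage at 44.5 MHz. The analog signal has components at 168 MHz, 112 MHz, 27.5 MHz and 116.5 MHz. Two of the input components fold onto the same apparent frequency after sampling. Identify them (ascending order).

fs/2 = 22.25 MHz.
168 MHz mod fs = 34.5 MHz.
34.5 MHz > fs/2 = 22.25 MHz, folds to fs − 34.5 MHz = 10 MHz.
112 MHz mod fs = 23 MHz.
23 MHz > fs/2 = 22.25 MHz, folds to fs − 23 MHz = 21.5 MHz.
27.5 MHz > fs/2 = 22.25 MHz, folds to fs − 27.5 MHz = 17 MHz.
116.5 MHz mod fs = 27.5 MHz.
27.5 MHz > fs/2 = 22.25 MHz, folds to fs − 27.5 MHz = 17 MHz.
27.5 MHz and 116.5 MHz both map to 17 MHz.

27.5 MHz, 116.5 MHz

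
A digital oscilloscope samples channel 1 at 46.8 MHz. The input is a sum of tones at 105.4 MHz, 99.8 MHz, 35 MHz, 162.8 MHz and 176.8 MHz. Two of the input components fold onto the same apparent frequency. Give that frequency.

fs/2 = 23.4 MHz.
105.4 MHz mod fs = 11.8 MHz.
11.8 MHz ≤ fs/2 = 23.4 MHz, appears at 11.8 MHz.
99.8 MHz mod fs = 6.2 MHz.
6.2 MHz ≤ fs/2 = 23.4 MHz, appears at 6.2 MHz.
35 MHz > fs/2 = 23.4 MHz, folds to fs − 35 MHz = 11.8 MHz.
162.8 MHz mod fs = 22.4 MHz.
22.4 MHz ≤ fs/2 = 23.4 MHz, appears at 22.4 MHz.
176.8 MHz mod fs = 36.4 MHz.
36.4 MHz > fs/2 = 23.4 MHz, folds to fs − 36.4 MHz = 10.4 MHz.
35 MHz and 105.4 MHz both map to 11.8 MHz.

11.8 MHz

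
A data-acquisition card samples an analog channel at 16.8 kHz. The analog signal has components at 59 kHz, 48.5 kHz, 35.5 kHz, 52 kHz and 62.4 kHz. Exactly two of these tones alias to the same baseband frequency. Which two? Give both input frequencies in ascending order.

fs/2 = 8.4 kHz.
59 kHz mod fs = 8.6 kHz.
8.6 kHz > fs/2 = 8.4 kHz, folds to fs − 8.6 kHz = 8.2 kHz.
48.5 kHz mod fs = 14.9 kHz.
14.9 kHz > fs/2 = 8.4 kHz, folds to fs − 14.9 kHz = 1.9 kHz.
35.5 kHz mod fs = 1.9 kHz.
1.9 kHz ≤ fs/2 = 8.4 kHz, appears at 1.9 kHz.
52 kHz mod fs = 1.6 kHz.
1.6 kHz ≤ fs/2 = 8.4 kHz, appears at 1.6 kHz.
62.4 kHz mod fs = 12 kHz.
12 kHz > fs/2 = 8.4 kHz, folds to fs − 12 kHz = 4.8 kHz.
35.5 kHz and 48.5 kHz both map to 1.9 kHz.

35.5 kHz, 48.5 kHz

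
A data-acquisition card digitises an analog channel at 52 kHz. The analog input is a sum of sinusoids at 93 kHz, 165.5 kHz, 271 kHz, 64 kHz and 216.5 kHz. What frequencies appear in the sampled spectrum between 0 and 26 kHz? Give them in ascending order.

8.5 kHz, 9.5 kHz, 11 kHz, 12 kHz

fs/2 = 26 kHz.
93 kHz mod fs = 41 kHz.
41 kHz > fs/2 = 26 kHz, folds to fs − 41 kHz = 11 kHz.
165.5 kHz mod fs = 9.5 kHz.
9.5 kHz ≤ fs/2 = 26 kHz, appears at 9.5 kHz.
271 kHz mod fs = 11 kHz.
11 kHz ≤ fs/2 = 26 kHz, appears at 11 kHz.
64 kHz mod fs = 12 kHz.
12 kHz ≤ fs/2 = 26 kHz, appears at 12 kHz.
216.5 kHz mod fs = 8.5 kHz.
8.5 kHz ≤ fs/2 = 26 kHz, appears at 8.5 kHz.
Distinct values: {8.5 kHz, 9.5 kHz, 11 kHz, 12 kHz}.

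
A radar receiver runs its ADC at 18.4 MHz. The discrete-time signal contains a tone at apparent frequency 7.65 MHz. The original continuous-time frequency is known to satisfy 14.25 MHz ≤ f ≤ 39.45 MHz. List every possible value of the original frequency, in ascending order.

26.05 MHz, 29.15 MHz

Frequencies that alias to 7.65 MHz are k·fs ± 7.65 MHz for integer k ≥ 0.
k=0: 7.65 MHz.
k=1: 10.75 MHz, 26.05 MHz.
k=2: 29.15 MHz, 44.45 MHz.
k=3: 47.55 MHz, 62.85 MHz.
Within [14.25 MHz, 39.45 MHz]: 26.05 MHz, 29.15 MHz.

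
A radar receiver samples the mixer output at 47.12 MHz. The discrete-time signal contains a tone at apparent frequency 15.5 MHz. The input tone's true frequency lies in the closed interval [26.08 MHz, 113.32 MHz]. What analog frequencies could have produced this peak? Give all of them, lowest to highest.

31.62 MHz, 62.62 MHz, 78.74 MHz, 109.74 MHz

Frequencies that alias to 15.5 MHz are k·fs ± 15.5 MHz for integer k ≥ 0.
k=0: 15.5 MHz.
k=1: 31.62 MHz, 62.62 MHz.
k=2: 78.74 MHz, 109.74 MHz.
k=3: 125.86 MHz, 156.86 MHz.
Within [26.08 MHz, 113.32 MHz]: 31.62 MHz, 62.62 MHz, 78.74 MHz, 109.74 MHz.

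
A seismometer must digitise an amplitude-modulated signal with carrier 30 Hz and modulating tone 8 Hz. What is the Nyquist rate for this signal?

76 Hz

AM sidebands sit at fc ± fm = 22 Hz and 38 Hz.
Highest-frequency component: 38 Hz.
Nyquist rate = 2 × 38 Hz = 76 Hz.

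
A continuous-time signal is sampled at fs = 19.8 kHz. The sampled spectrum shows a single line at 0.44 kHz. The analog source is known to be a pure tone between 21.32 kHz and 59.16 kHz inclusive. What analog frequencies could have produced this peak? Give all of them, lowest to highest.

Frequencies that alias to 0.44 kHz are k·fs ± 0.44 kHz for integer k ≥ 0.
k=0: 0.44 kHz.
k=1: 19.36 kHz, 20.24 kHz.
k=2: 39.16 kHz, 40.04 kHz.
k=3: 58.96 kHz, 59.84 kHz.
k=4: 78.76 kHz, 79.64 kHz.
Within [21.32 kHz, 59.16 kHz]: 39.16 kHz, 40.04 kHz, 58.96 kHz.

39.16 kHz, 40.04 kHz, 58.96 kHz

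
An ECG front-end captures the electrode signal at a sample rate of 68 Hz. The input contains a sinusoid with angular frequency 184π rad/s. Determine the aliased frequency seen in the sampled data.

ω = 184π rad/s → f = ω/(2π) = 92 Hz.
92 Hz mod fs = 24 Hz.
24 Hz ≤ fs/2 = 34 Hz, appears at 24 Hz.

24 Hz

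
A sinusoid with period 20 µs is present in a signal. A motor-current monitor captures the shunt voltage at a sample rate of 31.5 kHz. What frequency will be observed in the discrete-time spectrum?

13 kHz

T = 20 µs → f = 1/T = 50 kHz.
50 kHz mod fs = 18.5 kHz.
18.5 kHz > fs/2 = 15.75 kHz, folds to fs − 18.5 kHz = 13 kHz.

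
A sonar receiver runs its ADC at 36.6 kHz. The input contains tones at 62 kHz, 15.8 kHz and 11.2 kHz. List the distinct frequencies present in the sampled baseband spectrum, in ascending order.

fs/2 = 18.3 kHz.
62 kHz mod fs = 25.4 kHz.
25.4 kHz > fs/2 = 18.3 kHz, folds to fs − 25.4 kHz = 11.2 kHz.
15.8 kHz ≤ fs/2 = 18.3 kHz, passes unchanged.
11.2 kHz ≤ fs/2 = 18.3 kHz, passes unchanged.
Distinct values: {11.2 kHz, 15.8 kHz}.

11.2 kHz, 15.8 kHz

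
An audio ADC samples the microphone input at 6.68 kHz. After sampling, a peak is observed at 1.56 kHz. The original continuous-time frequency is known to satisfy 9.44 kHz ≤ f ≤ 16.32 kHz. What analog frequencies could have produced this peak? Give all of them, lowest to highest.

Frequencies that alias to 1.56 kHz are k·fs ± 1.56 kHz for integer k ≥ 0.
k=0: 1.56 kHz.
k=1: 5.12 kHz, 8.24 kHz.
k=2: 11.8 kHz, 14.92 kHz.
k=3: 18.48 kHz, 21.6 kHz.
Within [9.44 kHz, 16.32 kHz]: 11.8 kHz, 14.92 kHz.

11.8 kHz, 14.92 kHz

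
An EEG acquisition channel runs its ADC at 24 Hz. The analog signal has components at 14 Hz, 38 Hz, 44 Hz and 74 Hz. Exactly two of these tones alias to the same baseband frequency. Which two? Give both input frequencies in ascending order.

14 Hz, 38 Hz

fs/2 = 12 Hz.
14 Hz > fs/2 = 12 Hz, folds to fs − 14 Hz = 10 Hz.
38 Hz mod fs = 14 Hz.
14 Hz > fs/2 = 12 Hz, folds to fs − 14 Hz = 10 Hz.
44 Hz mod fs = 20 Hz.
20 Hz > fs/2 = 12 Hz, folds to fs − 20 Hz = 4 Hz.
74 Hz mod fs = 2 Hz.
2 Hz ≤ fs/2 = 12 Hz, appears at 2 Hz.
14 Hz and 38 Hz both map to 10 Hz.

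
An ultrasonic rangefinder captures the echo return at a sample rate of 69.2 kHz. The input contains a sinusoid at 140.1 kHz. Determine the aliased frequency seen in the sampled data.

1.7 kHz

140.1 kHz mod fs = 1.7 kHz.
1.7 kHz ≤ fs/2 = 34.6 kHz, appears at 1.7 kHz.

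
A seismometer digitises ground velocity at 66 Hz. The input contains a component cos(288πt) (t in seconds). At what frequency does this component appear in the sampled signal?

12 Hz

ω = 288π rad/s → f = ω/(2π) = 144 Hz.
144 Hz mod fs = 12 Hz.
12 Hz ≤ fs/2 = 33 Hz, appears at 12 Hz.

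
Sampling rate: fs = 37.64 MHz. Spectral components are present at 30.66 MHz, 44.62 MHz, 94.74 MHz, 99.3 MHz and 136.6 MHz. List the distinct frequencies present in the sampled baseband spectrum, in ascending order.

6.98 MHz, 13.62 MHz, 13.96 MHz, 18.18 MHz

fs/2 = 18.82 MHz.
30.66 MHz > fs/2 = 18.82 MHz, folds to fs − 30.66 MHz = 6.98 MHz.
44.62 MHz mod fs = 6.98 MHz.
6.98 MHz ≤ fs/2 = 18.82 MHz, appears at 6.98 MHz.
94.74 MHz mod fs = 19.46 MHz.
19.46 MHz > fs/2 = 18.82 MHz, folds to fs − 19.46 MHz = 18.18 MHz.
99.3 MHz mod fs = 24.02 MHz.
24.02 MHz > fs/2 = 18.82 MHz, folds to fs − 24.02 MHz = 13.62 MHz.
136.6 MHz mod fs = 23.68 MHz.
23.68 MHz > fs/2 = 18.82 MHz, folds to fs − 23.68 MHz = 13.96 MHz.
Distinct values: {6.98 MHz, 13.62 MHz, 13.96 MHz, 18.18 MHz}.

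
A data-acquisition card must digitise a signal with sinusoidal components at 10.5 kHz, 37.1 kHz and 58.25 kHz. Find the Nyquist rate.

Highest-frequency component: 58.25 kHz.
Nyquist rate = 2 × 58.25 kHz = 116.5 kHz.

116.5 kHz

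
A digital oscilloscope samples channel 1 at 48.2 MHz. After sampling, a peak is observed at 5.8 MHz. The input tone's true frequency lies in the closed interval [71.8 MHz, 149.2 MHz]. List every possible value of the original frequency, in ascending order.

90.6 MHz, 102.2 MHz, 138.8 MHz

Frequencies that alias to 5.8 MHz are k·fs ± 5.8 MHz for integer k ≥ 0.
k=0: 5.8 MHz.
k=1: 42.4 MHz, 54 MHz.
k=2: 90.6 MHz, 102.2 MHz.
k=3: 138.8 MHz, 150.4 MHz.
k=4: 187 MHz, 198.6 MHz.
Within [71.8 MHz, 149.2 MHz]: 90.6 MHz, 102.2 MHz, 138.8 MHz.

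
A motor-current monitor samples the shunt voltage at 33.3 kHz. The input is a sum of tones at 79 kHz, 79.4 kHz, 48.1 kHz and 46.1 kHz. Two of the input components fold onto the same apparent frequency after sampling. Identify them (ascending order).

fs/2 = 16.65 kHz.
79 kHz mod fs = 12.4 kHz.
12.4 kHz ≤ fs/2 = 16.65 kHz, appears at 12.4 kHz.
79.4 kHz mod fs = 12.8 kHz.
12.8 kHz ≤ fs/2 = 16.65 kHz, appears at 12.8 kHz.
48.1 kHz mod fs = 14.8 kHz.
14.8 kHz ≤ fs/2 = 16.65 kHz, appears at 14.8 kHz.
46.1 kHz mod fs = 12.8 kHz.
12.8 kHz ≤ fs/2 = 16.65 kHz, appears at 12.8 kHz.
46.1 kHz and 79.4 kHz both map to 12.8 kHz.

46.1 kHz, 79.4 kHz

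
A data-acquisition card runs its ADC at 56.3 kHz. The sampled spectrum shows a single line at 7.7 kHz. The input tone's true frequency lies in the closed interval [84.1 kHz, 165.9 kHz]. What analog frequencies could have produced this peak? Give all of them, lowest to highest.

Frequencies that alias to 7.7 kHz are k·fs ± 7.7 kHz for integer k ≥ 0.
k=0: 7.7 kHz.
k=1: 48.6 kHz, 64 kHz.
k=2: 104.9 kHz, 120.3 kHz.
k=3: 161.2 kHz, 176.6 kHz.
k=4: 217.5 kHz, 232.9 kHz.
Within [84.1 kHz, 165.9 kHz]: 104.9 kHz, 120.3 kHz, 161.2 kHz.

104.9 kHz, 120.3 kHz, 161.2 kHz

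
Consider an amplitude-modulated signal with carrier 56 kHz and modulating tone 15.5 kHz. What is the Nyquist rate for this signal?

AM sidebands sit at fc ± fm = 40.5 kHz and 71.5 kHz.
Highest-frequency component: 71.5 kHz.
Nyquist rate = 2 × 71.5 kHz = 143 kHz.

143 kHz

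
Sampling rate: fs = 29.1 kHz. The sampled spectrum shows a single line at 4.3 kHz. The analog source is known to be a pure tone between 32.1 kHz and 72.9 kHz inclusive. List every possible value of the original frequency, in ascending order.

Frequencies that alias to 4.3 kHz are k·fs ± 4.3 kHz for integer k ≥ 0.
k=0: 4.3 kHz.
k=1: 24.8 kHz, 33.4 kHz.
k=2: 53.9 kHz, 62.5 kHz.
k=3: 83 kHz, 91.6 kHz.
Within [32.1 kHz, 72.9 kHz]: 33.4 kHz, 53.9 kHz, 62.5 kHz.

33.4 kHz, 53.9 kHz, 62.5 kHz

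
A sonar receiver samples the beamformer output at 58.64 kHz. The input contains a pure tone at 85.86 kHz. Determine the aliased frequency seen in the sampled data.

85.86 kHz mod fs = 27.22 kHz.
27.22 kHz ≤ fs/2 = 29.32 kHz, appears at 27.22 kHz.

27.22 kHz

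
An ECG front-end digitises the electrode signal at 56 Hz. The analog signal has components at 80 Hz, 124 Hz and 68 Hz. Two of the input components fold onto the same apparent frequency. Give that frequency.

12 Hz

fs/2 = 28 Hz.
80 Hz mod fs = 24 Hz.
24 Hz ≤ fs/2 = 28 Hz, appears at 24 Hz.
124 Hz mod fs = 12 Hz.
12 Hz ≤ fs/2 = 28 Hz, appears at 12 Hz.
68 Hz mod fs = 12 Hz.
12 Hz ≤ fs/2 = 28 Hz, appears at 12 Hz.
68 Hz and 124 Hz both map to 12 Hz.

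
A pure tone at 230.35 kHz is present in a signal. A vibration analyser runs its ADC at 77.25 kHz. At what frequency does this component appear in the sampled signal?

230.35 kHz mod fs = 75.85 kHz.
75.85 kHz > fs/2 = 38.625 kHz, folds to fs − 75.85 kHz = 1.4 kHz.

1.4 kHz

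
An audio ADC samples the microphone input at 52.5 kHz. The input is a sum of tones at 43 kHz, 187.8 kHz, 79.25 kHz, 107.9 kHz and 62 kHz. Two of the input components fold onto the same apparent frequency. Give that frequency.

fs/2 = 26.25 kHz.
43 kHz > fs/2 = 26.25 kHz, folds to fs − 43 kHz = 9.5 kHz.
187.8 kHz mod fs = 30.3 kHz.
30.3 kHz > fs/2 = 26.25 kHz, folds to fs − 30.3 kHz = 22.2 kHz.
79.25 kHz mod fs = 26.75 kHz.
26.75 kHz > fs/2 = 26.25 kHz, folds to fs − 26.75 kHz = 25.75 kHz.
107.9 kHz mod fs = 2.9 kHz.
2.9 kHz ≤ fs/2 = 26.25 kHz, appears at 2.9 kHz.
62 kHz mod fs = 9.5 kHz.
9.5 kHz ≤ fs/2 = 26.25 kHz, appears at 9.5 kHz.
43 kHz and 62 kHz both map to 9.5 kHz.

9.5 kHz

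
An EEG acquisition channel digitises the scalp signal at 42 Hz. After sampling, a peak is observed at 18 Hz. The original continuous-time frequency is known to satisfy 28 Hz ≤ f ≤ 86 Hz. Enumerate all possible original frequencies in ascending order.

60 Hz, 66 Hz

Frequencies that alias to 18 Hz are k·fs ± 18 Hz for integer k ≥ 0.
k=0: 18 Hz.
k=1: 24 Hz, 60 Hz.
k=2: 66 Hz, 102 Hz.
k=3: 108 Hz, 144 Hz.
Within [28 Hz, 86 Hz]: 60 Hz, 66 Hz.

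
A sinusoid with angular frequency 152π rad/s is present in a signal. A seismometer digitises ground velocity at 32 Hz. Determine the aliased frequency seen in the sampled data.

ω = 152π rad/s → f = ω/(2π) = 76 Hz.
76 Hz mod fs = 12 Hz.
12 Hz ≤ fs/2 = 16 Hz, appears at 12 Hz.

12 Hz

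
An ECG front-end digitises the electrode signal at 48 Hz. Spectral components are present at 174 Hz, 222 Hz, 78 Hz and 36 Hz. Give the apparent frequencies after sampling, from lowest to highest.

12 Hz, 18 Hz

fs/2 = 24 Hz.
174 Hz mod fs = 30 Hz.
30 Hz > fs/2 = 24 Hz, folds to fs − 30 Hz = 18 Hz.
222 Hz mod fs = 30 Hz.
30 Hz > fs/2 = 24 Hz, folds to fs − 30 Hz = 18 Hz.
78 Hz mod fs = 30 Hz.
30 Hz > fs/2 = 24 Hz, folds to fs − 30 Hz = 18 Hz.
36 Hz > fs/2 = 24 Hz, folds to fs − 36 Hz = 12 Hz.
Distinct values: {12 Hz, 18 Hz}.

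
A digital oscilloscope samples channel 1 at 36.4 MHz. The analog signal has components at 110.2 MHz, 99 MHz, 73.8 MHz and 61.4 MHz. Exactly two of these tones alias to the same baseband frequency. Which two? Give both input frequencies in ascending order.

fs/2 = 18.2 MHz.
110.2 MHz mod fs = 1 MHz.
1 MHz ≤ fs/2 = 18.2 MHz, appears at 1 MHz.
99 MHz mod fs = 26.2 MHz.
26.2 MHz > fs/2 = 18.2 MHz, folds to fs − 26.2 MHz = 10.2 MHz.
73.8 MHz mod fs = 1 MHz.
1 MHz ≤ fs/2 = 18.2 MHz, appears at 1 MHz.
61.4 MHz mod fs = 25 MHz.
25 MHz > fs/2 = 18.2 MHz, folds to fs − 25 MHz = 11.4 MHz.
73.8 MHz and 110.2 MHz both map to 1 MHz.

73.8 MHz, 110.2 MHz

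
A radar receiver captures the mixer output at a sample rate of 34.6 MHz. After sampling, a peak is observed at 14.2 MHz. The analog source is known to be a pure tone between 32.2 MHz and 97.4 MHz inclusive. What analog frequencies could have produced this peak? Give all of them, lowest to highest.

48.8 MHz, 55 MHz, 83.4 MHz, 89.6 MHz

Frequencies that alias to 14.2 MHz are k·fs ± 14.2 MHz for integer k ≥ 0.
k=0: 14.2 MHz.
k=1: 20.4 MHz, 48.8 MHz.
k=2: 55 MHz, 83.4 MHz.
k=3: 89.6 MHz, 118 MHz.
k=4: 124.2 MHz, 152.6 MHz.
Within [32.2 MHz, 97.4 MHz]: 48.8 MHz, 55 MHz, 83.4 MHz, 89.6 MHz.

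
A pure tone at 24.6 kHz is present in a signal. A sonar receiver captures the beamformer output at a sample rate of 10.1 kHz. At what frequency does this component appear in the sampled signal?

24.6 kHz mod fs = 4.4 kHz.
4.4 kHz ≤ fs/2 = 5.05 kHz, appears at 4.4 kHz.

4.4 kHz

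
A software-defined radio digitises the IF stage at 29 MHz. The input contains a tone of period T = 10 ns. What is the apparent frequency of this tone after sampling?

T = 10 ns → f = 1/T = 100 MHz.
100 MHz mod fs = 13 MHz.
13 MHz ≤ fs/2 = 14.5 MHz, appears at 13 MHz.

13 MHz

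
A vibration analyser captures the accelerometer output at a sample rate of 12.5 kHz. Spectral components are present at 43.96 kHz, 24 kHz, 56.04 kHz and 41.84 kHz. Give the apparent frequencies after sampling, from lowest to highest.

fs/2 = 6.25 kHz.
43.96 kHz mod fs = 6.46 kHz.
6.46 kHz > fs/2 = 6.25 kHz, folds to fs − 6.46 kHz = 6.04 kHz.
24 kHz mod fs = 11.5 kHz.
11.5 kHz > fs/2 = 6.25 kHz, folds to fs − 11.5 kHz = 1 kHz.
56.04 kHz mod fs = 6.04 kHz.
6.04 kHz ≤ fs/2 = 6.25 kHz, appears at 6.04 kHz.
41.84 kHz mod fs = 4.34 kHz.
4.34 kHz ≤ fs/2 = 6.25 kHz, appears at 4.34 kHz.
Distinct values: {1 kHz, 4.34 kHz, 6.04 kHz}.

1 kHz, 4.34 kHz, 6.04 kHz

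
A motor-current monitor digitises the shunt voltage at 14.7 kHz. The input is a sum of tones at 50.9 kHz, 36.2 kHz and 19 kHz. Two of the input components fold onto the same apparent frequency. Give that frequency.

fs/2 = 7.35 kHz.
50.9 kHz mod fs = 6.8 kHz.
6.8 kHz ≤ fs/2 = 7.35 kHz, appears at 6.8 kHz.
36.2 kHz mod fs = 6.8 kHz.
6.8 kHz ≤ fs/2 = 7.35 kHz, appears at 6.8 kHz.
19 kHz mod fs = 4.3 kHz.
4.3 kHz ≤ fs/2 = 7.35 kHz, appears at 4.3 kHz.
36.2 kHz and 50.9 kHz both map to 6.8 kHz.

6.8 kHz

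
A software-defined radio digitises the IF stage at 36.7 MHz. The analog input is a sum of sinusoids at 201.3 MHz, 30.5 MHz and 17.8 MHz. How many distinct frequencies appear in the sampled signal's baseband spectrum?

fs/2 = 18.35 MHz.
201.3 MHz mod fs = 17.8 MHz.
17.8 MHz ≤ fs/2 = 18.35 MHz, appears at 17.8 MHz.
30.5 MHz > fs/2 = 18.35 MHz, folds to fs − 30.5 MHz = 6.2 MHz.
17.8 MHz ≤ fs/2 = 18.35 MHz, passes unchanged.
Distinct values: {6.2 MHz, 17.8 MHz} → 2.

2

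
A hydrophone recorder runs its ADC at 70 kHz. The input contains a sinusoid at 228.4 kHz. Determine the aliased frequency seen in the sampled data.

18.4 kHz

228.4 kHz mod fs = 18.4 kHz.
18.4 kHz ≤ fs/2 = 35 kHz, appears at 18.4 kHz.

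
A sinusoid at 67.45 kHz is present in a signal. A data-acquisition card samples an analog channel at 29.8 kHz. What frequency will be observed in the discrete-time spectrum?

7.85 kHz

67.45 kHz mod fs = 7.85 kHz.
7.85 kHz ≤ fs/2 = 14.9 kHz, appears at 7.85 kHz.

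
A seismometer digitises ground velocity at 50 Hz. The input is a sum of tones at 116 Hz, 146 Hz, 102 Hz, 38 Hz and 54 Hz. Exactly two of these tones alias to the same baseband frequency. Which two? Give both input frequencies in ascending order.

54 Hz, 146 Hz

fs/2 = 25 Hz.
116 Hz mod fs = 16 Hz.
16 Hz ≤ fs/2 = 25 Hz, appears at 16 Hz.
146 Hz mod fs = 46 Hz.
46 Hz > fs/2 = 25 Hz, folds to fs − 46 Hz = 4 Hz.
102 Hz mod fs = 2 Hz.
2 Hz ≤ fs/2 = 25 Hz, appears at 2 Hz.
38 Hz > fs/2 = 25 Hz, folds to fs − 38 Hz = 12 Hz.
54 Hz mod fs = 4 Hz.
4 Hz ≤ fs/2 = 25 Hz, appears at 4 Hz.
54 Hz and 146 Hz both map to 4 Hz.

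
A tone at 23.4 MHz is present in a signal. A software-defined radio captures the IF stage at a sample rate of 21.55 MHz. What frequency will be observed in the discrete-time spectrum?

23.4 MHz mod fs = 1.85 MHz.
1.85 MHz ≤ fs/2 = 10.775 MHz, appears at 1.85 MHz.

1.85 MHz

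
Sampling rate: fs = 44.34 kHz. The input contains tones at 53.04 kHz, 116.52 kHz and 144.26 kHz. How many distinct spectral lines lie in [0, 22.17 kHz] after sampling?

3

fs/2 = 22.17 kHz.
53.04 kHz mod fs = 8.7 kHz.
8.7 kHz ≤ fs/2 = 22.17 kHz, appears at 8.7 kHz.
116.52 kHz mod fs = 27.84 kHz.
27.84 kHz > fs/2 = 22.17 kHz, folds to fs − 27.84 kHz = 16.5 kHz.
144.26 kHz mod fs = 11.24 kHz.
11.24 kHz ≤ fs/2 = 22.17 kHz, appears at 11.24 kHz.
Distinct values: {8.7 kHz, 11.24 kHz, 16.5 kHz} → 3.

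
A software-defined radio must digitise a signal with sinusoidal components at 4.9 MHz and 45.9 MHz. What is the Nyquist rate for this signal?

91.8 MHz

Highest-frequency component: 45.9 MHz.
Nyquist rate = 2 × 45.9 MHz = 91.8 MHz.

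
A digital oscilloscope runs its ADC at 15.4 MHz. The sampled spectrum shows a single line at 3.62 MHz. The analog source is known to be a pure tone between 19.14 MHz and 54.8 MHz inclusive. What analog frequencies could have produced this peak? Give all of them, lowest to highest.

27.18 MHz, 34.42 MHz, 42.58 MHz, 49.82 MHz

Frequencies that alias to 3.62 MHz are k·fs ± 3.62 MHz for integer k ≥ 0.
k=0: 3.62 MHz.
k=1: 11.78 MHz, 19.02 MHz.
k=2: 27.18 MHz, 34.42 MHz.
k=3: 42.58 MHz, 49.82 MHz.
k=4: 57.98 MHz, 65.22 MHz.
Within [19.14 MHz, 54.8 MHz]: 27.18 MHz, 34.42 MHz, 42.58 MHz, 49.82 MHz.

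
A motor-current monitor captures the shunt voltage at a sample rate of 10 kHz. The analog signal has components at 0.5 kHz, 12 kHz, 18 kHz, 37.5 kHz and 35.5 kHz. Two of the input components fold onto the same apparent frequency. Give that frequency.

2 kHz

fs/2 = 5 kHz.
0.5 kHz ≤ fs/2 = 5 kHz, passes unchanged.
12 kHz mod fs = 2 kHz.
2 kHz ≤ fs/2 = 5 kHz, appears at 2 kHz.
18 kHz mod fs = 8 kHz.
8 kHz > fs/2 = 5 kHz, folds to fs − 8 kHz = 2 kHz.
37.5 kHz mod fs = 7.5 kHz.
7.5 kHz > fs/2 = 5 kHz, folds to fs − 7.5 kHz = 2.5 kHz.
35.5 kHz mod fs = 5.5 kHz.
5.5 kHz > fs/2 = 5 kHz, folds to fs − 5.5 kHz = 4.5 kHz.
12 kHz and 18 kHz both map to 2 kHz.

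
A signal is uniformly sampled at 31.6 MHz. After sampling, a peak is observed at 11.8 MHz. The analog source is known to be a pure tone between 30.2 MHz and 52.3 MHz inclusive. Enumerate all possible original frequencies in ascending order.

Frequencies that alias to 11.8 MHz are k·fs ± 11.8 MHz for integer k ≥ 0.
k=0: 11.8 MHz.
k=1: 19.8 MHz, 43.4 MHz.
k=2: 51.4 MHz, 75 MHz.
k=3: 83 MHz, 106.6 MHz.
Within [30.2 MHz, 52.3 MHz]: 43.4 MHz, 51.4 MHz.

43.4 MHz, 51.4 MHz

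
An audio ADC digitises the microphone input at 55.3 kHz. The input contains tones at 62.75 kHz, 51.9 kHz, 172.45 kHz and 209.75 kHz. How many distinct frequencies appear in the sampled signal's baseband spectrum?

fs/2 = 27.65 kHz.
62.75 kHz mod fs = 7.45 kHz.
7.45 kHz ≤ fs/2 = 27.65 kHz, appears at 7.45 kHz.
51.9 kHz > fs/2 = 27.65 kHz, folds to fs − 51.9 kHz = 3.4 kHz.
172.45 kHz mod fs = 6.55 kHz.
6.55 kHz ≤ fs/2 = 27.65 kHz, appears at 6.55 kHz.
209.75 kHz mod fs = 43.85 kHz.
43.85 kHz > fs/2 = 27.65 kHz, folds to fs − 43.85 kHz = 11.45 kHz.
Distinct values: {3.4 kHz, 6.55 kHz, 7.45 kHz, 11.45 kHz} → 4.

4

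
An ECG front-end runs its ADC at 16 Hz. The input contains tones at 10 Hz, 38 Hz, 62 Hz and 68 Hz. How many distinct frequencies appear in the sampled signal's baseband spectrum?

3

fs/2 = 8 Hz.
10 Hz > fs/2 = 8 Hz, folds to fs − 10 Hz = 6 Hz.
38 Hz mod fs = 6 Hz.
6 Hz ≤ fs/2 = 8 Hz, appears at 6 Hz.
62 Hz mod fs = 14 Hz.
14 Hz > fs/2 = 8 Hz, folds to fs − 14 Hz = 2 Hz.
68 Hz mod fs = 4 Hz.
4 Hz ≤ fs/2 = 8 Hz, appears at 4 Hz.
Distinct values: {2 Hz, 4 Hz, 6 Hz} → 3.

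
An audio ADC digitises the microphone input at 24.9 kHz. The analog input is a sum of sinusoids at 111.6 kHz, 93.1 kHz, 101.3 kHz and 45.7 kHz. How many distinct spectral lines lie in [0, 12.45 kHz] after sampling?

fs/2 = 12.45 kHz.
111.6 kHz mod fs = 12 kHz.
12 kHz ≤ fs/2 = 12.45 kHz, appears at 12 kHz.
93.1 kHz mod fs = 18.4 kHz.
18.4 kHz > fs/2 = 12.45 kHz, folds to fs − 18.4 kHz = 6.5 kHz.
101.3 kHz mod fs = 1.7 kHz.
1.7 kHz ≤ fs/2 = 12.45 kHz, appears at 1.7 kHz.
45.7 kHz mod fs = 20.8 kHz.
20.8 kHz > fs/2 = 12.45 kHz, folds to fs − 20.8 kHz = 4.1 kHz.
Distinct values: {1.7 kHz, 4.1 kHz, 6.5 kHz, 12 kHz} → 4.

4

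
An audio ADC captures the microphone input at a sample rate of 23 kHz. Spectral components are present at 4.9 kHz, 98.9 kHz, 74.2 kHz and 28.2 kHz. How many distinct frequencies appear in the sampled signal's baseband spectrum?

fs/2 = 11.5 kHz.
4.9 kHz ≤ fs/2 = 11.5 kHz, passes unchanged.
98.9 kHz mod fs = 6.9 kHz.
6.9 kHz ≤ fs/2 = 11.5 kHz, appears at 6.9 kHz.
74.2 kHz mod fs = 5.2 kHz.
5.2 kHz ≤ fs/2 = 11.5 kHz, appears at 5.2 kHz.
28.2 kHz mod fs = 5.2 kHz.
5.2 kHz ≤ fs/2 = 11.5 kHz, appears at 5.2 kHz.
Distinct values: {4.9 kHz, 5.2 kHz, 6.9 kHz} → 3.

3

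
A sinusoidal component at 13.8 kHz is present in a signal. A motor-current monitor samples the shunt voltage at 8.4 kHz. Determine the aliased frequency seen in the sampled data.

13.8 kHz mod fs = 5.4 kHz.
5.4 kHz > fs/2 = 4.2 kHz, folds to fs − 5.4 kHz = 3 kHz.

3 kHz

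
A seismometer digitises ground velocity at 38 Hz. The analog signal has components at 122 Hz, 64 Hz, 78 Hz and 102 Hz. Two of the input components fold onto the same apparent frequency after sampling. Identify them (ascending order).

fs/2 = 19 Hz.
122 Hz mod fs = 8 Hz.
8 Hz ≤ fs/2 = 19 Hz, appears at 8 Hz.
64 Hz mod fs = 26 Hz.
26 Hz > fs/2 = 19 Hz, folds to fs − 26 Hz = 12 Hz.
78 Hz mod fs = 2 Hz.
2 Hz ≤ fs/2 = 19 Hz, appears at 2 Hz.
102 Hz mod fs = 26 Hz.
26 Hz > fs/2 = 19 Hz, folds to fs − 26 Hz = 12 Hz.
64 Hz and 102 Hz both map to 12 Hz.

64 Hz, 102 Hz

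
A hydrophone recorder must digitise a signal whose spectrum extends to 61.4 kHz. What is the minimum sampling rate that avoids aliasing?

122.8 kHz

Nyquist rate = 2 × 61.4 kHz = 122.8 kHz.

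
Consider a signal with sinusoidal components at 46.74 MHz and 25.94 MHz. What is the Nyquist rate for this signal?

93.48 MHz

Highest-frequency component: 46.74 MHz.
Nyquist rate = 2 × 46.74 MHz = 93.48 MHz.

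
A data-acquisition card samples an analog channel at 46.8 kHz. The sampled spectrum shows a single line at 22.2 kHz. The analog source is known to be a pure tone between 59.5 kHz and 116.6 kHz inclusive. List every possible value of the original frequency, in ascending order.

69 kHz, 71.4 kHz, 115.8 kHz

Frequencies that alias to 22.2 kHz are k·fs ± 22.2 kHz for integer k ≥ 0.
k=0: 22.2 kHz.
k=1: 24.6 kHz, 69 kHz.
k=2: 71.4 kHz, 115.8 kHz.
k=3: 118.2 kHz, 162.6 kHz.
Within [59.5 kHz, 116.6 kHz]: 69 kHz, 71.4 kHz, 115.8 kHz.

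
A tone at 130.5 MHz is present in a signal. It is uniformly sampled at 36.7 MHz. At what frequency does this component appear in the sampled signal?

130.5 MHz mod fs = 20.4 MHz.
20.4 MHz > fs/2 = 18.35 MHz, folds to fs − 20.4 MHz = 16.3 MHz.

16.3 MHz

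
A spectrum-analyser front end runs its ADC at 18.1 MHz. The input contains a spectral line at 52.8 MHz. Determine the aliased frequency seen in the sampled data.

52.8 MHz mod fs = 16.6 MHz.
16.6 MHz > fs/2 = 9.05 MHz, folds to fs − 16.6 MHz = 1.5 MHz.

1.5 MHz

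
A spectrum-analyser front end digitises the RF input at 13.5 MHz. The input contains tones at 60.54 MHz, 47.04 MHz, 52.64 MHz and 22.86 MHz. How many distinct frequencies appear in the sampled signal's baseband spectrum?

fs/2 = 6.75 MHz.
60.54 MHz mod fs = 6.54 MHz.
6.54 MHz ≤ fs/2 = 6.75 MHz, appears at 6.54 MHz.
47.04 MHz mod fs = 6.54 MHz.
6.54 MHz ≤ fs/2 = 6.75 MHz, appears at 6.54 MHz.
52.64 MHz mod fs = 12.14 MHz.
12.14 MHz > fs/2 = 6.75 MHz, folds to fs − 12.14 MHz = 1.36 MHz.
22.86 MHz mod fs = 9.36 MHz.
9.36 MHz > fs/2 = 6.75 MHz, folds to fs − 9.36 MHz = 4.14 MHz.
Distinct values: {1.36 MHz, 4.14 MHz, 6.54 MHz} → 3.

3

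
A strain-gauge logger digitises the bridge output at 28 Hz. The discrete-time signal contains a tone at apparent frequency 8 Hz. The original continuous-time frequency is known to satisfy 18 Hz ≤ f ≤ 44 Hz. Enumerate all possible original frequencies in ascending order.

20 Hz, 36 Hz

Frequencies that alias to 8 Hz are k·fs ± 8 Hz for integer k ≥ 0.
k=0: 8 Hz.
k=1: 20 Hz, 36 Hz.
k=2: 48 Hz, 64 Hz.
Within [18 Hz, 44 Hz]: 20 Hz, 36 Hz.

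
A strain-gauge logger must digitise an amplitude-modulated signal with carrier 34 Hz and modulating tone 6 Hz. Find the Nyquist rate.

AM sidebands sit at fc ± fm = 28 Hz and 40 Hz.
Highest-frequency component: 40 Hz.
Nyquist rate = 2 × 40 Hz = 80 Hz.

80 Hz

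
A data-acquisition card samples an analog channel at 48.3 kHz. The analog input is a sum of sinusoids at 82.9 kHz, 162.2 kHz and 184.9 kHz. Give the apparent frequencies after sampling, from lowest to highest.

fs/2 = 24.15 kHz.
82.9 kHz mod fs = 34.6 kHz.
34.6 kHz > fs/2 = 24.15 kHz, folds to fs − 34.6 kHz = 13.7 kHz.
162.2 kHz mod fs = 17.3 kHz.
17.3 kHz ≤ fs/2 = 24.15 kHz, appears at 17.3 kHz.
184.9 kHz mod fs = 40 kHz.
40 kHz > fs/2 = 24.15 kHz, folds to fs − 40 kHz = 8.3 kHz.
Distinct values: {8.3 kHz, 13.7 kHz, 17.3 kHz}.

8.3 kHz, 13.7 kHz, 17.3 kHz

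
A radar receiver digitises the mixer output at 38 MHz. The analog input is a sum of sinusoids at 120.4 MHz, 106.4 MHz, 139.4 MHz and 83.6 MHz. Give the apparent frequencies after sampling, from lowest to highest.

fs/2 = 19 MHz.
120.4 MHz mod fs = 6.4 MHz.
6.4 MHz ≤ fs/2 = 19 MHz, appears at 6.4 MHz.
106.4 MHz mod fs = 30.4 MHz.
30.4 MHz > fs/2 = 19 MHz, folds to fs − 30.4 MHz = 7.6 MHz.
139.4 MHz mod fs = 25.4 MHz.
25.4 MHz > fs/2 = 19 MHz, folds to fs − 25.4 MHz = 12.6 MHz.
83.6 MHz mod fs = 7.6 MHz.
7.6 MHz ≤ fs/2 = 19 MHz, appears at 7.6 MHz.
Distinct values: {6.4 MHz, 7.6 MHz, 12.6 MHz}.

6.4 MHz, 7.6 MHz, 12.6 MHz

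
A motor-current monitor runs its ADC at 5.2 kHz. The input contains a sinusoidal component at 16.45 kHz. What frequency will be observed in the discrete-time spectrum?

16.45 kHz mod fs = 0.85 kHz.
0.85 kHz ≤ fs/2 = 2.6 kHz, appears at 0.85 kHz.

0.85 kHz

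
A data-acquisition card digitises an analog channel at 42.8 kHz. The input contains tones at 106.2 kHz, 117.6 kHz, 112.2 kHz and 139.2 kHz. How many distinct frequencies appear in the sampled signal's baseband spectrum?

3

fs/2 = 21.4 kHz.
106.2 kHz mod fs = 20.6 kHz.
20.6 kHz ≤ fs/2 = 21.4 kHz, appears at 20.6 kHz.
117.6 kHz mod fs = 32 kHz.
32 kHz > fs/2 = 21.4 kHz, folds to fs − 32 kHz = 10.8 kHz.
112.2 kHz mod fs = 26.6 kHz.
26.6 kHz > fs/2 = 21.4 kHz, folds to fs − 26.6 kHz = 16.2 kHz.
139.2 kHz mod fs = 10.8 kHz.
10.8 kHz ≤ fs/2 = 21.4 kHz, appears at 10.8 kHz.
Distinct values: {10.8 kHz, 16.2 kHz, 20.6 kHz} → 3.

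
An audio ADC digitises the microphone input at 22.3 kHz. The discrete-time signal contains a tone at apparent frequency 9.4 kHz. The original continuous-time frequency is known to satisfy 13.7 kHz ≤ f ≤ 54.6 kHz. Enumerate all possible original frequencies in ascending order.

Frequencies that alias to 9.4 kHz are k·fs ± 9.4 kHz for integer k ≥ 0.
k=0: 9.4 kHz.
k=1: 12.9 kHz, 31.7 kHz.
k=2: 35.2 kHz, 54 kHz.
k=3: 57.5 kHz, 76.3 kHz.
Within [13.7 kHz, 54.6 kHz]: 31.7 kHz, 35.2 kHz, 54 kHz.

31.7 kHz, 35.2 kHz, 54 kHz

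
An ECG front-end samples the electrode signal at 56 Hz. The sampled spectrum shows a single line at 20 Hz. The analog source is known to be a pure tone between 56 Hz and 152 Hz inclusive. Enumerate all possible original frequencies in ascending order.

Frequencies that alias to 20 Hz are k·fs ± 20 Hz for integer k ≥ 0.
k=0: 20 Hz.
k=1: 36 Hz, 76 Hz.
k=2: 92 Hz, 132 Hz.
k=3: 148 Hz, 188 Hz.
k=4: 204 Hz, 244 Hz.
Within [56 Hz, 152 Hz]: 76 Hz, 92 Hz, 132 Hz, 148 Hz.

76 Hz, 92 Hz, 132 Hz, 148 Hz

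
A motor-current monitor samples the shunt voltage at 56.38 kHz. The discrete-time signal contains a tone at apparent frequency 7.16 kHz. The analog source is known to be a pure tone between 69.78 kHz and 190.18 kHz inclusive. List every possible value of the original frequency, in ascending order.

105.6 kHz, 119.92 kHz, 161.98 kHz, 176.3 kHz

Frequencies that alias to 7.16 kHz are k·fs ± 7.16 kHz for integer k ≥ 0.
k=0: 7.16 kHz.
k=1: 49.22 kHz, 63.54 kHz.
k=2: 105.6 kHz, 119.92 kHz.
k=3: 161.98 kHz, 176.3 kHz.
k=4: 218.36 kHz, 232.68 kHz.
Within [69.78 kHz, 190.18 kHz]: 105.6 kHz, 119.92 kHz, 161.98 kHz, 176.3 kHz.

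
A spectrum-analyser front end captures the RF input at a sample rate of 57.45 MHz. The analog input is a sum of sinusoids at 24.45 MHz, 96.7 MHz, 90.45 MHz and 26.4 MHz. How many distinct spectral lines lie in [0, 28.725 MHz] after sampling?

3

fs/2 = 28.725 MHz.
24.45 MHz ≤ fs/2 = 28.725 MHz, passes unchanged.
96.7 MHz mod fs = 39.25 MHz.
39.25 MHz > fs/2 = 28.725 MHz, folds to fs − 39.25 MHz = 18.2 MHz.
90.45 MHz mod fs = 33 MHz.
33 MHz > fs/2 = 28.725 MHz, folds to fs − 33 MHz = 24.45 MHz.
26.4 MHz ≤ fs/2 = 28.725 MHz, passes unchanged.
Distinct values: {18.2 MHz, 24.45 MHz, 26.4 MHz} → 3.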